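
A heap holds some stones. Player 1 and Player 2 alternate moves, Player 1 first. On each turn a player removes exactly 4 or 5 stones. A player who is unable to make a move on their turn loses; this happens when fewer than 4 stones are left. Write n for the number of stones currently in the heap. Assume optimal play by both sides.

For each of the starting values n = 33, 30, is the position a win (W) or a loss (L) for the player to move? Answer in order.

Use the standard recursion: the mover loses at a terminal position; elsewhere, the mover wins exactly when some move hands the opponent an L position.
n=0: no move → L
n=1: no move → L
n=2: no move → L
n=3: no move → L
n=4: can move to 0, which is L ⇒ W
n=5: can move to 1, which is L ⇒ W
n=6: can move to 2, which is L ⇒ W
n=7: can move to 3, which is L ⇒ W
n=8: can move to 3, which is L ⇒ W
n=9: moves to 5(W), 4(W); every one is W ⇒ L
n=10: moves to 6(W), 5(W); every one is W ⇒ L
n=11: moves to 7(W), 6(W); every one is W ⇒ L
n=12: moves to 8(W), 7(W); every one is W ⇒ L
n=13: can move to 9, which is L ⇒ W
n=14: can move to 10, which is L ⇒ W
n=15: can move to 11, which is L ⇒ W
n=16: can move to 12, which is L ⇒ W
n=17: can move to 12, which is L ⇒ W
n=18: moves to 14(W), 13(W); every one is W ⇒ L
n=19: moves to 15(W), 14(W); every one is W ⇒ L
n=20: moves to 16(W), 15(W); every one is W ⇒ L
n=21: moves to 17(W), 16(W); every one is W ⇒ L
n=22: can move to 18, which is L ⇒ W
n=23: can move to 19, which is L ⇒ W
n=24: can move to 20, which is L ⇒ W
n=25: can move to 21, which is L ⇒ W
n=26: can move to 21, which is L ⇒ W
n=27: moves to 23(W), 22(W); every one is W ⇒ L
n=28: moves to 24(W), 23(W); every one is W ⇒ L
n=29: moves to 25(W), 24(W); every one is W ⇒ L
n=30: moves to 26(W), 25(W); every one is W ⇒ L
n=31: can move to 27, which is L ⇒ W
n=32: can move to 28, which is L ⇒ W
n=33: can move to 29, which is L ⇒ W

33: W, 30: L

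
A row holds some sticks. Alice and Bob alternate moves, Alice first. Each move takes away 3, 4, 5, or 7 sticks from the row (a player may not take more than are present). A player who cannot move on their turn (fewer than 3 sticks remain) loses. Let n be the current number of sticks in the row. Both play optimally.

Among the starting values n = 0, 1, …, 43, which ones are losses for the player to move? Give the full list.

Classify positions by backward induction: terminal positions (no move available) are L. From any other position, the mover wins iff some move reaches an L.
n=0: no move → L
n=1: no move → L
n=2: no move → L
n=3: reaches L-position 0 → W
n=4: reaches L-position 1 → W
n=5: reaches L-position 2 → W
n=6: reaches L-position 2 → W
n=7: reaches L-position 2 → W
n=8: reaches L-position 1 → W
n=9: reaches L-position 2 → W
n=10: only reaches 7(W), 6(W), 5(W), 3(W), all W → L
n=11: only reaches 8(W), 7(W), 6(W), 4(W), all W → L
n=12: only reaches 9(W), 8(W), 7(W), 5(W), all W → L
n=13: reaches L-position 10 → W
n=14: reaches L-position 11 → W
n=15: reaches L-position 12 → W
n=16: reaches L-position 12 → W
n=17: reaches L-position 12 → W
n=18: reaches L-position 11 → W
n=19: reaches L-position 12 → W
n=20: only reaches 17(W), 16(W), 15(W), 13(W), all W → L
n=21: only reaches 18(W), 17(W), 16(W), 14(W), all W → L
n=22: only reaches 19(W), 18(W), 17(W), 15(W), all W → L
n=23: reaches L-position 20 → W
n=24: reaches L-position 21 → W
n=25: reaches L-position 22 → W
n=26: reaches L-position 22 → W
n=27: reaches L-position 22 → W
n=28: reaches L-position 21 → W
n=29: reaches L-position 22 → W
n=30: only reaches 27(W), 26(W), 25(W), 23(W), all W → L
n=31: only reaches 28(W), 27(W), 26(W), 24(W), all W → L
n=32: only reaches 29(W), 28(W), 27(W), 25(W), all W → L
n=33: reaches L-position 30 → W
n=34: reaches L-position 31 → W
n=35: reaches L-position 32 → W
n=36: reaches L-position 32 → W
n=37: reaches L-position 32 → W
n=38: reaches L-position 31 → W
n=39: reaches L-position 32 → W
n=40: only reaches 37(W), 36(W), 35(W), 33(W), all W → L
n=41: only reaches 38(W), 37(W), 36(W), 34(W), all W → L
n=42: only reaches 39(W), 38(W), 37(W), 35(W), all W → L
n=43: reaches L-position 40 → W
The losing starting values of n are exactly the entries labelled L in this table (15 of them).

0, 1, 2, 10, 11, 12, 20, 21, 22, 30, 31, 32, 40, 41, 42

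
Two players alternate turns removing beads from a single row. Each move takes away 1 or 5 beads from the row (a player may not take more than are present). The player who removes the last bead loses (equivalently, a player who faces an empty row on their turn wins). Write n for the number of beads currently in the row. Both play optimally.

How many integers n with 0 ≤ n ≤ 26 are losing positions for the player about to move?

Build the W/L table. Terminal = W. A non-terminal position is W if it has a move to some L; otherwise it is L.
n=0: no move; the opponent has just taken the last bead and therefore loses → W
n=1: only reaches 0(W), which is W → L
n=2: reaches L-position 1 → W
n=3: only reaches 2(W), which is W → L
n=4: reaches L-position 3 → W
n=5: only reaches 4(W), 0(W), all W → L
n=6: reaches L-position 5 → W
n=7: only reaches 6(W), 2(W), all W → L
n=8: reaches L-position 7 → W
n=9: only reaches 8(W), 4(W), all W → L
n=10: reaches L-position 9 → W
n=11: only reaches 10(W), 6(W), all W → L
n=12: reaches L-position 11 → W
n=13: only reaches 12(W), 8(W), all W → L
n=14: reaches L-position 13 → W
n=15: only reaches 14(W), 10(W), all W → L
n=16: reaches L-position 15 → W
n=17: only reaches 16(W), 12(W), all W → L
n=18: reaches L-position 17 → W
n=19: only reaches 18(W), 14(W), all W → L
n=20: reaches L-position 19 → W
n=21: only reaches 20(W), 16(W), all W → L
n=22: reaches L-position 21 → W
n=23: only reaches 22(W), 18(W), all W → L
n=24: reaches L-position 23 → W
n=25: only reaches 24(W), 20(W), all W → L
n=26: reaches L-position 25 → W
L entries with 0 ≤ n ≤ 26: n = 1, 3, 5, 7, 9, 11, 13, 15, 17, 19, 21, 23, 25; that makes 13.

13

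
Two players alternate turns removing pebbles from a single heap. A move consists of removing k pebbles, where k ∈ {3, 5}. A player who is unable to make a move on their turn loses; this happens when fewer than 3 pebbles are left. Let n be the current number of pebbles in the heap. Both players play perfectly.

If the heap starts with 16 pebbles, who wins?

The second player wins.

Positions with no move are L. A position that does have a move is losing for the player to move precisely when every available move leads to a winning position for the opponent. Fill in the labels:
n=0: no move → L
n=1: no move → L
n=2: no move → L
n=3: W (go to 0, an L position)
n=4: W (go to 1, an L position)
n=5: W (go to 2, an L position)
n=6: W (go to 1, an L position)
n=7: W (go to 2, an L position)
n=8: L (options 5(W), 3(W) are all W)
n=9: L (options 6(W), 4(W) are all W)
n=10: L (options 7(W), 5(W) are all W)
n=11: W (go to 8, an L position)
n=12: W (go to 9, an L position)
n=13: W (go to 10, an L position)
n=14: W (go to 9, an L position)
n=15: W (go to 10, an L position)
n=16: L (options 13(W), 11(W) are all W)
The starting position 16 is L: whatever the player to move does, the opponent receives a W position.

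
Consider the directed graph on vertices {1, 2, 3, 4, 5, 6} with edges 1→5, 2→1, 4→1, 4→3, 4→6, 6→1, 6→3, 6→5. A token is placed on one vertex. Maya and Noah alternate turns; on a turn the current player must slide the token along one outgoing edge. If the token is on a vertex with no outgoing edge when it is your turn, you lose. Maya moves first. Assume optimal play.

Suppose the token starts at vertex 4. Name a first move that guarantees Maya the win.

Move to 3.

Positions with no move are L. A position that does have a move is losing for the player to move precisely when every available move leads to a winning position for the opponent. Fill in the labels:
Every edge goes from a vertex to one that appears earlier in the order 3, 5, 1, 6, 4, 2, so processing vertices in that order labels each vertex after all of its successors.
3: no outgoing edge → L
5: no outgoing edge → L
1: reaches L-position 5 → W
6: reaches L-position 5 → W
4: reaches L-position 3 → W
2: only reaches 1(W), which is W → L
From 4, the L positions reachable in one move are: 3.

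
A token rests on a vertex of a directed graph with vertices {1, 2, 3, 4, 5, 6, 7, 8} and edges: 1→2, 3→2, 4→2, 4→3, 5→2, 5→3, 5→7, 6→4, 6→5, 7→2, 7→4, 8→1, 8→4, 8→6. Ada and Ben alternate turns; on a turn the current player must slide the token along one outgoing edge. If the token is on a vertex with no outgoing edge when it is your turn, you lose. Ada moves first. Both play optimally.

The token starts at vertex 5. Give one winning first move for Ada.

Classify positions by backward induction: terminal positions (no move available) are L. From any other position, the mover wins iff some move reaches an L.
Every edge goes from a vertex to one that appears earlier in the order 2, 3, 4, 7, 5, 6, 1, 8, so processing vertices in that order labels each vertex after all of its successors.
2: no outgoing edge → L
3: W (go to 2, an L position)
4: W (go to 2, an L position)
7: W (go to 2, an L position)
5: W (go to 2, an L position)
6: L (options 5(W), 4(W) are all W)
1: W (go to 2, an L position)
8: W (go to 6, an L position)
From 5, the L positions reachable in one move are: 2.

Move to 2.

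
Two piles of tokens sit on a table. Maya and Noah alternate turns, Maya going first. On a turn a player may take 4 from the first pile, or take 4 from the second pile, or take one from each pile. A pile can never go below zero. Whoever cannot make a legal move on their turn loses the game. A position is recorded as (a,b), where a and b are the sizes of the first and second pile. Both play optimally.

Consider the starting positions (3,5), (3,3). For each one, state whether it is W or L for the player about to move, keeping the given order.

Build the W/L table. Terminal = L. A non-terminal position is W if it has a move to some L; otherwise it is L.
No move ever increases a pile, so every position that can arise here has a ≤ 3 and b ≤ 5; it is enough to label the cells with 0 ≤ a ≤ 3 and 0 ≤ b ≤ 5.
Every move lowers a or b (never raises either), so fill the grid row by row in increasing a, and left to right within a row: each cell's successors are then already labelled.
      b=0  b=1  b=2  b=3  b=4  b=5
a=0:    L    L    L    L    W    W
a=1:    L    W    W    W    W    L
a=2:    L    W    L    L    W    L
a=3:    L    W    L    W    W    L
Cells with no legal move (terminal, hence L): (0,0), (0,1), (0,2), (0,3), (1,0), (2,0), (3,0).
The remaining L cells, each justified by listing all of its moves:
(1,5): L (options (1,1)(W), (0,4)(W) are all W)
(2,2): L (sole option (1,1)(W) is W)
(2,3): L (sole option (1,2)(W) is W)
(2,5): L (options (2,1)(W), (1,4)(W) are all W)
(3,2): L (sole option (2,1)(W) is W)
(3,5): L (options (3,1)(W), (2,4)(W) are all W)
Every other cell has at least one move into one of the L cells above, so it is W.
(3,5): one of the L cells justified above, so L
(3,3): the move to (2,2) reaches an L cell, so W

(3,5): L, (3,3): W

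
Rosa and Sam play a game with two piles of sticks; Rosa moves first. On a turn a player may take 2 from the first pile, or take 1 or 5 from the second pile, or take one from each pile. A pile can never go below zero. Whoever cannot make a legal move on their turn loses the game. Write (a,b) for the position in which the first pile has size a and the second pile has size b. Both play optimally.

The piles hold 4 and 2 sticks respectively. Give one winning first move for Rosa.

Move to (3,1).

Compute win/loss labels from the base case upward. A position with no move is L. Any other position is W if it can reach an L in one move, else L.
No move ever increases a pile, so every position that can arise here has a ≤ 4 and b ≤ 2; it is enough to label the cells with 0 ≤ a ≤ 4 and 0 ≤ b ≤ 2.
Every move lowers a or b (never raises either), so fill the grid row by row in increasing a, and left to right within a row: each cell's successors are then already labelled.
      b=0  b=1  b=2
a=0:    L    W    L
a=1:    L    W    L
a=2:    W    W    W
a=3:    W    L    W
a=4:    L    W    W
Cells with no legal move (terminal, hence L): (0,0), (1,0).
The remaining L cells, each justified by listing all of its moves:
(0,2): only reaches (0,1)(W), which is W → L
(1,2): only reaches (1,1)(W), (0,1)(W), all W → L
(3,1): only reaches (1,1)(W), (3,0)(W), (2,0)(W), all W → L
(4,0): only reaches (2,0)(W), which is W → L
Every other cell has at least one move into one of the L cells above, so it is W.
From (4,2), the L positions reachable in one move are: (3,1).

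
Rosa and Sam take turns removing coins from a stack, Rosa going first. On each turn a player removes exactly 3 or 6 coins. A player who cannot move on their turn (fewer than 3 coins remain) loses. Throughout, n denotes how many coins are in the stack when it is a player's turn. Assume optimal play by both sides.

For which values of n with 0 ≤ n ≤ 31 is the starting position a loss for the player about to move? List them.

Positions with no move are L. A position that does have a move is losing for the player to move precisely when every available move leads to a winning position for the opponent. Fill in the labels:
n=0: no move → L
n=1: no move → L
n=2: no move → L
n=3: can move to 0, which is L ⇒ W
n=4: can move to 1, which is L ⇒ W
n=5: can move to 2, which is L ⇒ W
n=6: can move to 0, which is L ⇒ W
n=7: can move to 1, which is L ⇒ W
n=8: can move to 2, which is L ⇒ W
n=9: moves to 6(W), 3(W); every one is W ⇒ L
n=10: moves to 7(W), 4(W); every one is W ⇒ L
n=11: moves to 8(W), 5(W); every one is W ⇒ L
n=12: can move to 9, which is L ⇒ W
n=13: can move to 10, which is L ⇒ W
n=14: can move to 11, which is L ⇒ W
n=15: can move to 9, which is L ⇒ W
n=16: can move to 10, which is L ⇒ W
n=17: can move to 11, which is L ⇒ W
n=18: moves to 15(W), 12(W); every one is W ⇒ L
n=19: moves to 16(W), 13(W); every one is W ⇒ L
n=20: moves to 17(W), 14(W); every one is W ⇒ L
n=21: can move to 18, which is L ⇒ W
n=22: can move to 19, which is L ⇒ W
n=23: can move to 20, which is L ⇒ W
n=24: can move to 18, which is L ⇒ W
n=25: can move to 19, which is L ⇒ W
n=26: can move to 20, which is L ⇒ W
n=27: moves to 24(W), 21(W); every one is W ⇒ L
n=28: moves to 25(W), 22(W); every one is W ⇒ L
n=29: moves to 26(W), 23(W); every one is W ⇒ L
n=30: can move to 27, which is L ⇒ W
n=31: can move to 28, which is L ⇒ W
Reading off the rows marked L gives the requested list; there are 12 such values of n.

0, 1, 2, 9, 10, 11, 18, 19, 20, 27, 28, 29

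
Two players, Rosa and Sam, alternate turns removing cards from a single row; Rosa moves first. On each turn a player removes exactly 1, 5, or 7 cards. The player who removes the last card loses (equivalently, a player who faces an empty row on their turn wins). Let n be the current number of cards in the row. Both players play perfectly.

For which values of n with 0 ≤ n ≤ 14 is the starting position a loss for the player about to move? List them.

1, 3, 5, 7, 9, 11, 13

Build the W/L table. Terminal = W. A non-terminal position is W if it has a move to some L; otherwise it is L.
n=0: no move; the opponent has just taken the last card and therefore loses → W
n=1: →0(W) only, which is W, so L
n=2: →1(L), so W
n=3: →2(W) only, which is W, so L
n=4: →3(L), so W
n=5: →4(W), 0(W) — all W, so L
n=6: →5(L), so W
n=7: →6(W), 2(W), 0(W) — all W, so L
n=8: →7(L), so W
n=9: →8(W), 4(W), 2(W) — all W, so L
n=10: →9(L), so W
n=11: →10(W), 6(W), 4(W) — all W, so L
n=12: →11(L), so W
n=13: →12(W), 8(W), 6(W) — all W, so L
n=14: →13(L), so W
Reading off the rows marked L gives the requested list; there are 7 such values of n.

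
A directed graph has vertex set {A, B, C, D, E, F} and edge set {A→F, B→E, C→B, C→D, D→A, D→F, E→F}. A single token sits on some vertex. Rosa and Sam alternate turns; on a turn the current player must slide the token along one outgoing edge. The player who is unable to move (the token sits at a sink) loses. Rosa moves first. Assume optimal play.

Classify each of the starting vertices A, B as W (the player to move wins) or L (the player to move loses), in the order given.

Work bottom-up. With no move the player to move loses. Otherwise the position is W if at least one move leads to an L position for the opponent, and L if every move leads to a W.
Every edge goes from a vertex to one that appears earlier in the order F, E, A, B, D, C, so processing vertices in that order labels each vertex after all of its successors.
F: no outgoing edge → L
E: →F(L), so W
A: →F(L), so W
B: →E(W) only, which is W, so L
D: →F(L), so W
C: →B(L), so W

A: W, B: L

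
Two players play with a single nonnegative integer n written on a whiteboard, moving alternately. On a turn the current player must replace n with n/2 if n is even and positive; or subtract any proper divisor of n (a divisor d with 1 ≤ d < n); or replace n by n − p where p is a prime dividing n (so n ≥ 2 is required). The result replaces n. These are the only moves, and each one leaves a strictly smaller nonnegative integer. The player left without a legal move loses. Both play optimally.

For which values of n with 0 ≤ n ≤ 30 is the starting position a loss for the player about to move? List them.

Compute win/loss labels from the base case upward. A position with no move is L. Any other position is W if it can reach an L in one move, else L.
n=0: no move → L
n=1: no move → L
n=2: can move to 0, which is L ⇒ W
n=3: can move to 0, which is L ⇒ W
n=4: moves to 2(W), 3(W); every one is W ⇒ L
n=5: can move to 0, which is L ⇒ W
n=6: can move to 4, which is L ⇒ W
n=7: can move to 0, which is L ⇒ W
n=8: can move to 4, which is L ⇒ W
n=9: moves to 6(W), 8(W); every one is W ⇒ L
n=10: can move to 9, which is L ⇒ W
n=11: can move to 0, which is L ⇒ W
n=12: can move to 9, which is L ⇒ W
n=13: can move to 0, which is L ⇒ W
n=14: moves to 7(W), 12(W), 13(W); every one is W ⇒ L
n=15: can move to 14, which is L ⇒ W
n=16: can move to 14, which is L ⇒ W
n=17: can move to 0, which is L ⇒ W
n=18: can move to 9, which is L ⇒ W
n=19: can move to 0, which is L ⇒ W
n=20: moves to 10(W), 15(W), 16(W), 18(W), 19(W); every one is W ⇒ L
n=21: can move to 14, which is L ⇒ W
n=22: can move to 20, which is L ⇒ W
n=23: can move to 0, which is L ⇒ W
n=24: can move to 20, which is L ⇒ W
n=25: can move to 20, which is L ⇒ W
n=26: moves to 13(W), 24(W), 25(W); every one is W ⇒ L
n=27: can move to 26, which is L ⇒ W
n=28: can move to 14, which is L ⇒ W
n=29: can move to 0, which is L ⇒ W
n=30: can move to 20, which is L ⇒ W
Reading off the rows marked L gives the requested list; there are 7 such values of n.

0, 1, 4, 9, 14, 20, 26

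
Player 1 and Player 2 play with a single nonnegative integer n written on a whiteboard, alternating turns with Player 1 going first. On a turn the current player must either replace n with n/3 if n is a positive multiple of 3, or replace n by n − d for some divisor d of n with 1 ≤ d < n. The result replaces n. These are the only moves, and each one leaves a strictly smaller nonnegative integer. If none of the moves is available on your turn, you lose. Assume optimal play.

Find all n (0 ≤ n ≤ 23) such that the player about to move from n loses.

Label each position W (a win for the player to move) or L (a loss). A position with no legal move is L; any other position is W exactly when some move reaches an L, and L when every move reaches a W.
n=0: no move → L
n=1: no move → L
n=2: →1(L), so W
n=3: →1(L), so W
n=4: →2(W), 3(W) — all W, so L
n=5: →4(L), so W
n=6: →4(L), so W
n=7: →6(W) only, which is W, so L
n=8: →4(L), so W
n=9: →3(W), 6(W), 8(W) — all W, so L
n=10: →9(L), so W
n=11: →10(W) only, which is W, so L
n=12: →4(L), so W
n=13: →12(W) only, which is W, so L
n=14: →7(L), so W
n=15: →5(W), 10(W), 12(W), 14(W) — all W, so L
n=16: →15(L), so W
n=17: →16(W) only, which is W, so L
n=18: →9(L), so W
n=19: →18(W) only, which is W, so L
n=20: →15(L), so W
n=21: →7(L), so W
n=22: →11(L), so W
n=23: →22(W) only, which is W, so L
The losing starting values of n are exactly the entries labelled L in this table (11 of them).

0, 1, 4, 7, 9, 11, 13, 15, 17, 19, 23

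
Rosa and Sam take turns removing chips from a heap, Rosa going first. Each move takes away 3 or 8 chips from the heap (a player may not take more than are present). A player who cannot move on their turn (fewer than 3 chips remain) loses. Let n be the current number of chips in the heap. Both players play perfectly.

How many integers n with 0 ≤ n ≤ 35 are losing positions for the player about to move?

18

Positions with no move are L. A position that does have a move is losing for the player to move precisely when every available move leads to a winning position for the opponent. Fill in the labels:
n=0: no move → L
n=1: no move → L
n=2: no move → L
n=3: reaches L-position 0 → W
n=4: reaches L-position 1 → W
n=5: reaches L-position 2 → W
n=6: only reaches 3(W), which is W → L
n=7: only reaches 4(W), which is W → L
n=8: reaches L-position 0 → W
n=9: reaches L-position 6 → W
n=10: reaches L-position 7 → W
n=11: only reaches 8(W), 3(W), all W → L
n=12: only reaches 9(W), 4(W), all W → L
n=13: only reaches 10(W), 5(W), all W → L
n=14: reaches L-position 11 → W
n=15: reaches L-position 12 → W
n=16: reaches L-position 13 → W
n=17: only reaches 14(W), 9(W), all W → L
n=18: only reaches 15(W), 10(W), all W → L
n=19: reaches L-position 11 → W
n=20: reaches L-position 17 → W
n=21: reaches L-position 18 → W
n=22: only reaches 19(W), 14(W), all W → L
n=23: only reaches 20(W), 15(W), all W → L
n=24: only reaches 21(W), 16(W), all W → L
n=25: reaches L-position 22 → W
n=26: reaches L-position 23 → W
n=27: reaches L-position 24 → W
n=28: only reaches 25(W), 20(W), all W → L
n=29: only reaches 26(W), 21(W), all W → L
n=30: reaches L-position 22 → W
n=31: reaches L-position 28 → W
n=32: reaches L-position 29 → W
n=33: only reaches 30(W), 25(W), all W → L
n=34: only reaches 31(W), 26(W), all W → L
n=35: only reaches 32(W), 27(W), all W → L
L entries with 0 ≤ n ≤ 35: n = 0, 1, 2, 6, 7, 11, 12, 13, 17, 18, 22, 23, 24, 28, 29, 33, 34, 35; that makes 18.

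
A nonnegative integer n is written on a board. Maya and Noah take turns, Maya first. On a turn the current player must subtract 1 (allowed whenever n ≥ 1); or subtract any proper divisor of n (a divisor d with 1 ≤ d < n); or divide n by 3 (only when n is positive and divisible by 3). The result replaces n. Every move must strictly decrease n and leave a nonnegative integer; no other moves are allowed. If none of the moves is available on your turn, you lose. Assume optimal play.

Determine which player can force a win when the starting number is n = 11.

Use the standard recursion: the mover loses at a terminal position; elsewhere, the mover wins exactly when some move hands the opponent an L position.
n=0: no move → L
n=1: reaches L-position 0 → W
n=2: only reaches 1(W), which is W → L
n=3: reaches L-position 2 → W
n=4: reaches L-position 2 → W
n=5: only reaches 4(W), which is W → L
n=6: reaches L-position 2 → W
n=7: only reaches 6(W), which is W → L
n=8: reaches L-position 7 → W
n=9: only reaches 3(W), 6(W), 8(W), all W → L
n=10: reaches L-position 5 → W
n=11: only reaches 10(W), which is W → L
Every move from 11 reaches a W position, so the mover loses.

Noah wins.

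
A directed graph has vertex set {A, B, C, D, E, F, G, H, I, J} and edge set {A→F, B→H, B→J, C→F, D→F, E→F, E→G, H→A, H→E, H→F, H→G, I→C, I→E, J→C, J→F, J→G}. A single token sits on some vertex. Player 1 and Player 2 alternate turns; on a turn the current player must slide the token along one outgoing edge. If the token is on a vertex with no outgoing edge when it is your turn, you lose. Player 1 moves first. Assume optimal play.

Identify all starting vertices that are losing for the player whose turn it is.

Work bottom-up. With no move the player to move loses. Otherwise the position is W if at least one move leads to an L position for the opponent, and L if every move leads to a W.
Every edge goes from a vertex to one that appears earlier in the order G, F, C, J, E, D, A, I, H, B, so processing vertices in that order labels each vertex after all of its successors.
G: no outgoing edge → L
F: no outgoing edge → L
C: →F(L), so W
J: →F(L), so W
E: →F(L), so W
D: →F(L), so W
A: →F(L), so W
I: →E(W), C(W) — all W, so L
H: →F(L), so W
B: →H(W), J(W) — all W, so L
The losing starting vertices are exactly the entries labelled L in this table (4 of them).

B, F, G, I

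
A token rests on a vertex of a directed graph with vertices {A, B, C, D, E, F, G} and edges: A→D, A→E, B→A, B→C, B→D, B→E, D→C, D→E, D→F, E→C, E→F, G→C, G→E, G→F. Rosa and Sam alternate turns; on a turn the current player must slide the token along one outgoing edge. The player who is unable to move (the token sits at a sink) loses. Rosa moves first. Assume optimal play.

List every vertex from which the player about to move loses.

Classify positions by backward induction: terminal positions (no move available) are L. From any other position, the mover wins iff some move reaches an L.
Every edge goes from a vertex to one that appears earlier in the order F, C, E, D, A, B, G, so processing vertices in that order labels each vertex after all of its successors.
F: no outgoing edge → L
C: no outgoing edge → L
E: W (go to C, an L position)
D: W (go to C, an L position)
A: L (options D(W), E(W) are all W)
B: W (go to A, an L position)
G: W (go to C, an L position)
The losing starting vertices are exactly the entries labelled L in this table (3 of them).

A, C, F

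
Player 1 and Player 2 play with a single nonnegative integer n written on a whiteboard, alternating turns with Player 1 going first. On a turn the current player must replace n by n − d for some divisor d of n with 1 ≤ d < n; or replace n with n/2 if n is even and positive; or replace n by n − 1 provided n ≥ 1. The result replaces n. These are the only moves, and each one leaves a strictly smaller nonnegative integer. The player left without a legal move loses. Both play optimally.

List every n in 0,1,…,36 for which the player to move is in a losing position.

0, 2, 5, 7, 9, 11, 13, 15, 17, 19, 21, 23, 25, 27, 29, 31, 33, 35

Build the W/L table. Terminal = L. A non-terminal position is W if it has a move to some L; otherwise it is L.
n=0: no move → L
n=1: reaches L-position 0 → W
n=2: only reaches 1(W), which is W → L
n=3: reaches L-position 2 → W
n=4: reaches L-position 2 → W
n=5: only reaches 4(W), which is W → L
n=6: reaches L-position 5 → W
n=7: only reaches 6(W), which is W → L
n=8: reaches L-position 7 → W
n=9: only reaches 6(W), 8(W), all W → L
n=10: reaches L-position 5 → W
n=11: only reaches 10(W), which is W → L
n=12: reaches L-position 9 → W
n=13: only reaches 12(W), which is W → L
n=14: reaches L-position 7 → W
n=15: only reaches 10(W), 12(W), 14(W), all W → L
n=16: reaches L-position 15 → W
n=17: only reaches 16(W), which is W → L
n=18: reaches L-position 9 → W
n=19: only reaches 18(W), which is W → L
n=20: reaches L-position 15 → W
n=21: only reaches 14(W), 18(W), 20(W), all W → L
n=22: reaches L-position 11 → W
n=23: only reaches 22(W), which is W → L
n=24: reaches L-position 21 → W
n=25: only reaches 20(W), 24(W), all W → L
n=26: reaches L-position 13 → W
n=27: only reaches 18(W), 24(W), 26(W), all W → L
n=28: reaches L-position 21 → W
n=29: only reaches 28(W), which is W → L
n=30: reaches L-position 15 → W
n=31: only reaches 30(W), which is W → L
n=32: reaches L-position 31 → W
n=33: only reaches 22(W), 30(W), 32(W), all W → L
n=34: reaches L-position 17 → W
n=35: only reaches 28(W), 30(W), 34(W), all W → L
n=36: reaches L-position 27 → W
Reading off the rows marked L gives the requested list; there are 18 such values of n.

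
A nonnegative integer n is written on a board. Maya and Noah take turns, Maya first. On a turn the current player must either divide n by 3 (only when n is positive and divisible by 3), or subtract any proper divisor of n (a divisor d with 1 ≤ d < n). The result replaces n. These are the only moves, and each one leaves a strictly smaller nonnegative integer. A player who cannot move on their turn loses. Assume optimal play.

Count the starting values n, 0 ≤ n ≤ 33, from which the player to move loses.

14

Compute win/loss labels from the base case upward. A position with no move is L. Any other position is W if it can reach an L in one move, else L.
n=0: no move → L
n=1: no move → L
n=2: W (go to 1, an L position)
n=3: W (go to 1, an L position)
n=4: L (options 2(W), 3(W) are all W)
n=5: W (go to 4, an L position)
n=6: W (go to 4, an L position)
n=7: L (sole option 6(W) is W)
n=8: W (go to 4, an L position)
n=9: L (options 3(W), 6(W), 8(W) are all W)
n=10: W (go to 9, an L position)
n=11: L (sole option 10(W) is W)
n=12: W (go to 4, an L position)
n=13: L (sole option 12(W) is W)
n=14: W (go to 7, an L position)
n=15: L (options 5(W), 10(W), 12(W), 14(W) are all W)
n=16: W (go to 15, an L position)
n=17: L (sole option 16(W) is W)
n=18: W (go to 9, an L position)
n=19: L (sole option 18(W) is W)
n=20: W (go to 15, an L position)
n=21: W (go to 7, an L position)
n=22: W (go to 11, an L position)
n=23: L (sole option 22(W) is W)
n=24: W (go to 23, an L position)
n=25: L (options 20(W), 24(W) are all W)
n=26: W (go to 13, an L position)
n=27: W (go to 9, an L position)
n=28: L (options 14(W), 21(W), 24(W), 26(W), 27(W) are all W)
n=29: W (go to 28, an L position)
n=30: W (go to 15, an L position)
n=31: L (sole option 30(W) is W)
n=32: W (go to 28, an L position)
n=33: W (go to 11, an L position)
L entries with 0 ≤ n ≤ 33: n = 0, 1, 4, 7, 9, 11, 13, 15, 17, 19, 23, 25, 28, 31; that makes 14.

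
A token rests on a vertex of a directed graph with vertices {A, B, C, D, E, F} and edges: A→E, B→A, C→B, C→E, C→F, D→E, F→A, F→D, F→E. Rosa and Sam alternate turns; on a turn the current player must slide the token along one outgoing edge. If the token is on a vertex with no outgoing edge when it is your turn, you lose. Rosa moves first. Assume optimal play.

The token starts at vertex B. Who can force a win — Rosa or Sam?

Classify positions by backward induction: terminal positions (no move available) are L. From any other position, the mover wins iff some move reaches an L.
Every edge goes from a vertex to one that appears earlier in the order E, A, D, F, B, C, so processing vertices in that order labels each vertex after all of its successors.
E: no outgoing edge → L
A: can move to E, which is L ⇒ W
D: can move to E, which is L ⇒ W
F: can move to E, which is L ⇒ W
B: the only move is to A(W), a W ⇒ L
C: can move to B, which is L ⇒ W
Every move from B reaches a W position, so the mover loses.

Sam wins.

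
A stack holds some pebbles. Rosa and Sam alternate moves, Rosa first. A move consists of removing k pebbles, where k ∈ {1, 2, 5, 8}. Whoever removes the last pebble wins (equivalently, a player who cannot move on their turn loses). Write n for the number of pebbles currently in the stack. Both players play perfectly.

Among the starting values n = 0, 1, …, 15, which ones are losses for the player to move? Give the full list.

Positions with no move are L. A position that does have a move is losing for the player to move precisely when every available move leads to a winning position for the opponent. Fill in the labels:
n=0: no move → L
n=1: can move to 0, which is L ⇒ W
n=2: can move to 0, which is L ⇒ W
n=3: moves to 2(W), 1(W); every one is W ⇒ L
n=4: can move to 3, which is L ⇒ W
n=5: can move to 3, which is L ⇒ W
n=6: moves to 5(W), 4(W), 1(W); every one is W ⇒ L
n=7: can move to 6, which is L ⇒ W
n=8: can move to 6, which is L ⇒ W
n=9: moves to 8(W), 7(W), 4(W), 1(W); every one is W ⇒ L
n=10: can move to 9, which is L ⇒ W
n=11: can move to 9, which is L ⇒ W
n=12: moves to 11(W), 10(W), 7(W), 4(W); every one is W ⇒ L
n=13: can move to 12, which is L ⇒ W
n=14: can move to 12, which is L ⇒ W
n=15: moves to 14(W), 13(W), 10(W), 7(W); every one is W ⇒ L
The losing starting values of n are exactly the entries labelled L in this table (6 of them).

0, 3, 6, 9, 12, 15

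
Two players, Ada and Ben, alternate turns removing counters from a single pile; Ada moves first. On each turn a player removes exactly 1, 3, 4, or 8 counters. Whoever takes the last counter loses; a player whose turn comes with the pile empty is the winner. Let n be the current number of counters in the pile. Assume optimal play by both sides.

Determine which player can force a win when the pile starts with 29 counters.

Ben wins.

Positions with no move are W. A position that does have a move is losing for the player to move precisely when every available move leads to a winning position for the opponent. Fill in the labels:
n=0: no move; the opponent has just taken the last counter and therefore loses → W
n=1: L (sole option 0(W) is W)
n=2: W (go to 1, an L position)
n=3: L (options 2(W), 0(W) are all W)
n=4: W (go to 3, an L position)
n=5: W (go to 1, an L position)
n=6: W (go to 3, an L position)
n=7: W (go to 3, an L position)
n=8: L (options 7(W), 5(W), 4(W), 0(W) are all W)
n=9: W (go to 8, an L position)
n=10: L (options 9(W), 7(W), 6(W), 2(W) are all W)
n=11: W (go to 10, an L position)
n=12: W (go to 8, an L position)
n=13: W (go to 10, an L position)
n=14: W (go to 10, an L position)
n=15: L (options 14(W), 12(W), 11(W), 7(W) are all W)
n=16: W (go to 15, an L position)
n=17: L (options 16(W), 14(W), 13(W), 9(W) are all W)
n=18: W (go to 17, an L position)
n=19: W (go to 15, an L position)
n=20: W (go to 17, an L position)
n=21: W (go to 17, an L position)
n=22: L (options 21(W), 19(W), 18(W), 14(W) are all W)
n=23: W (go to 22, an L position)
n=24: L (options 23(W), 21(W), 20(W), 16(W) are all W)
n=25: W (go to 24, an L position)
n=26: W (go to 22, an L position)
n=27: W (go to 24, an L position)
n=28: W (go to 24, an L position)
n=29: L (options 28(W), 26(W), 25(W), 21(W) are all W)
Every move from 29 reaches a W position, so the mover loses.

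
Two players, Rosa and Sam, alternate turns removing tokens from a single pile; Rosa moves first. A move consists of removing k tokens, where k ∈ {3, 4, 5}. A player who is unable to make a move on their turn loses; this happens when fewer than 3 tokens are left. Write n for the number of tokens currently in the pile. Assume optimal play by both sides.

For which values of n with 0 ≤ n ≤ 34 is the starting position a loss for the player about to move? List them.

0, 1, 2, 8, 9, 10, 16, 17, 18, 24, 25, 26, 32, 33, 34

Compute win/loss labels from the base case upward. A position with no move is L. Any other position is W if it can reach an L in one move, else L.
n=0: no move → L
n=1: no move → L
n=2: no move → L
n=3: can move to 0, which is L ⇒ W
n=4: can move to 1, which is L ⇒ W
n=5: can move to 2, which is L ⇒ W
n=6: can move to 2, which is L ⇒ W
n=7: can move to 2, which is L ⇒ W
n=8: moves to 5(W), 4(W), 3(W); every one is W ⇒ L
n=9: moves to 6(W), 5(W), 4(W); every one is W ⇒ L
n=10: moves to 7(W), 6(W), 5(W); every one is W ⇒ L
n=11: can move to 8, which is L ⇒ W
n=12: can move to 9, which is L ⇒ W
n=13: can move to 10, which is L ⇒ W
n=14: can move to 10, which is L ⇒ W
n=15: can move to 10, which is L ⇒ W
n=16: moves to 13(W), 12(W), 11(W); every one is W ⇒ L
n=17: moves to 14(W), 13(W), 12(W); every one is W ⇒ L
n=18: moves to 15(W), 14(W), 13(W); every one is W ⇒ L
n=19: can move to 16, which is L ⇒ W
n=20: can move to 17, which is L ⇒ W
n=21: can move to 18, which is L ⇒ W
n=22: can move to 18, which is L ⇒ W
n=23: can move to 18, which is L ⇒ W
n=24: moves to 21(W), 20(W), 19(W); every one is W ⇒ L
n=25: moves to 22(W), 21(W), 20(W); every one is W ⇒ L
n=26: moves to 23(W), 22(W), 21(W); every one is W ⇒ L
n=27: can move to 24, which is L ⇒ W
n=28: can move to 25, which is L ⇒ W
n=29: can move to 26, which is L ⇒ W
n=30: can move to 26, which is L ⇒ W
n=31: can move to 26, which is L ⇒ W
n=32: moves to 29(W), 28(W), 27(W); every one is W ⇒ L
n=33: moves to 30(W), 29(W), 28(W); every one is W ⇒ L
n=34: moves to 31(W), 30(W), 29(W); every one is W ⇒ L
Reading off the rows marked L gives the requested list; there are 15 such values of n.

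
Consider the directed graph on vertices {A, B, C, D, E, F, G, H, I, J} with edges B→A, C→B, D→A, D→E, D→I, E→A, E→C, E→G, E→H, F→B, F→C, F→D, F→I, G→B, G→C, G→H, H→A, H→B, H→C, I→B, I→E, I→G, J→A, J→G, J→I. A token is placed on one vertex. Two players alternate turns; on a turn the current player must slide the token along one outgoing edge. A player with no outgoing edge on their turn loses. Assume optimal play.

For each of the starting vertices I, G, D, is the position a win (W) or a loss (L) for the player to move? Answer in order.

Work bottom-up. With no move the player to move loses. Otherwise the position is W if at least one move leads to an L position for the opponent, and L if every move leads to a W.
Every edge goes from a vertex to one that appears earlier in the order A, B, C, H, G, E, I, J, D, F, so processing vertices in that order labels each vertex after all of its successors.
A: no outgoing edge → L
B: reaches L-position A → W
C: only reaches B(W), which is W → L
H: reaches L-position C → W
G: reaches L-position C → W
E: reaches L-position C → W
I: only reaches E(W), G(W), B(W), all W → L
J: reaches L-position I → W
D: reaches L-position I → W
F: reaches L-position I → W

I: L, G: W, D: W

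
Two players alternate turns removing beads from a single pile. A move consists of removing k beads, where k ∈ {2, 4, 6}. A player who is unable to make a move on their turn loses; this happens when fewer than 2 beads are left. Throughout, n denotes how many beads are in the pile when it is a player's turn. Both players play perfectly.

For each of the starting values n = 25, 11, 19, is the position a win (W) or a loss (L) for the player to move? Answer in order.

Use the standard recursion: the mover loses at a terminal position; elsewhere, the mover wins exactly when some move hands the opponent an L position.
n=0: no move → L
n=1: no move → L
n=2: W (go to 0, an L position)
n=3: W (go to 1, an L position)
n=4: W (go to 0, an L position)
n=5: W (go to 1, an L position)
n=6: W (go to 0, an L position)
n=7: W (go to 1, an L position)
n=8: L (options 6(W), 4(W), 2(W) are all W)
n=9: L (options 7(W), 5(W), 3(W) are all W)
n=10: W (go to 8, an L position)
n=11: W (go to 9, an L position)
n=12: W (go to 8, an L position)
n=13: W (go to 9, an L position)
n=14: W (go to 8, an L position)
n=15: W (go to 9, an L position)
n=16: L (options 14(W), 12(W), 10(W) are all W)
n=17: L (options 15(W), 13(W), 11(W) are all W)
n=18: W (go to 16, an L position)
n=19: W (go to 17, an L position)
n=20: W (go to 16, an L position)
n=21: W (go to 17, an L position)
n=22: W (go to 16, an L position)
n=23: W (go to 17, an L position)
n=24: L (options 22(W), 20(W), 18(W) are all W)
n=25: L (options 23(W), 21(W), 19(W) are all W)

25: L, 11: W, 19: W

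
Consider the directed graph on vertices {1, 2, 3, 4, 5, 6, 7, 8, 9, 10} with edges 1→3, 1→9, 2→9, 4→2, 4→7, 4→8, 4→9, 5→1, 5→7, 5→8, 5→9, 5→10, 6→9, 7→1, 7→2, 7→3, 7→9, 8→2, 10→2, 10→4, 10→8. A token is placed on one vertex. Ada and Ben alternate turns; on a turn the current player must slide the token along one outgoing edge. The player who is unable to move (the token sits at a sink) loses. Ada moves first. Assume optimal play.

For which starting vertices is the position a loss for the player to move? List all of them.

Build the W/L table. Terminal = L. A non-terminal position is W if it has a move to some L; otherwise it is L.
Every edge goes from a vertex to one that appears earlier in the order 3, 9, 1, 2, 7, 8, 6, 4, 10, 5, so processing vertices in that order labels each vertex after all of its successors.
3: no outgoing edge → L
9: no outgoing edge → L
1: →9(L), so W
2: →9(L), so W
7: →9(L), so W
8: →2(W) only, which is W, so L
6: →9(L), so W
4: →8(L), so W
10: →8(L), so W
5: →8(L), so W
The losing starting vertices are exactly the entries labelled L in this table (3 of them).

3, 8, 9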